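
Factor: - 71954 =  - 2^1*35977^1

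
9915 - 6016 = 3899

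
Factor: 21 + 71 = 92 = 2^2*23^1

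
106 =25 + 81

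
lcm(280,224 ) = 1120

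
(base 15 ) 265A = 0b1111111111001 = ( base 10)8185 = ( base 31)8G1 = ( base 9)12204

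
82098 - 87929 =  - 5831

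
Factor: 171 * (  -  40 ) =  - 2^3 * 3^2*5^1*19^1 =- 6840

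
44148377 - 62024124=  -  17875747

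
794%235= 89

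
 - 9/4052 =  - 1 + 4043/4052= - 0.00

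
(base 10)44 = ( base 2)101100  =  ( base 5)134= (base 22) 20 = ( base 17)2a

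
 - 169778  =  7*( - 24254)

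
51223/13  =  51223/13 = 3940.23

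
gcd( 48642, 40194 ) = 66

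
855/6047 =855/6047 = 0.14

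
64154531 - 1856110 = 62298421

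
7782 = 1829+5953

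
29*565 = 16385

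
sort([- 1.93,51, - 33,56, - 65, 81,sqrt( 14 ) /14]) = [-65, - 33, - 1.93,sqrt( 14)/14, 51  ,  56, 81 ] 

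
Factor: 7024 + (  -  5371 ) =1653 = 3^1*19^1 * 29^1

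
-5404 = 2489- 7893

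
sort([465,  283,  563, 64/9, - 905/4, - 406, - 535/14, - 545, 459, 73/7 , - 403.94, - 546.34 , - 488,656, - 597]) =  [ - 597, - 546.34, - 545,-488, - 406 , - 403.94, - 905/4,-535/14,64/9 , 73/7, 283,  459,  465,563,656]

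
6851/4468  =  6851/4468 = 1.53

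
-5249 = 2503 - 7752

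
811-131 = 680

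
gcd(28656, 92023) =1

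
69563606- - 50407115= 119970721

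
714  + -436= 278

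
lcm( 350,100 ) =700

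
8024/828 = 9 + 143/207 = 9.69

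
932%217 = 64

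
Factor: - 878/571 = - 2^1*439^1*571^(-1)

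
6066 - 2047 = 4019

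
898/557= 898/557 = 1.61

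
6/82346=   3/41173 = 0.00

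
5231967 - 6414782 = -1182815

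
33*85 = 2805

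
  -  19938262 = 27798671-47736933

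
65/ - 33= - 2 + 1/33=- 1.97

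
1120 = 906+214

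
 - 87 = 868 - 955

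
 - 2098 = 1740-3838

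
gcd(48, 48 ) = 48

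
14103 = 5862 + 8241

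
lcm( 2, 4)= 4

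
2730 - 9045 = -6315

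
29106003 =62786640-33680637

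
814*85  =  69190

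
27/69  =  9/23 = 0.39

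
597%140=37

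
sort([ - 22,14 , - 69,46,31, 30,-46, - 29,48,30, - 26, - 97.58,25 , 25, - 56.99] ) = [ - 97.58,- 69, - 56.99, - 46, - 29, - 26, - 22,14,25,  25,30,30,31,46, 48]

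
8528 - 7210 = 1318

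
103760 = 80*1297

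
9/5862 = 3/1954 = 0.00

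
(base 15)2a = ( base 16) 28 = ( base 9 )44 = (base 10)40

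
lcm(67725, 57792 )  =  4334400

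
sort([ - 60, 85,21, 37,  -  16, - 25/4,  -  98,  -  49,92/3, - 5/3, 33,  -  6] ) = [-98, - 60, - 49, - 16, - 25/4, - 6, - 5/3,21, 92/3, 33, 37, 85] 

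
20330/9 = 20330/9 = 2258.89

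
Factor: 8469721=13^1*651517^1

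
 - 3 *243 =  -  729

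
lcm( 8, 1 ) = 8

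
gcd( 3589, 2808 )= 1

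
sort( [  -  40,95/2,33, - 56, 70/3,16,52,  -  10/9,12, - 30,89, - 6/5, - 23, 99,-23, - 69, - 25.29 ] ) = [ - 69, - 56, - 40, -30,-25.29 ,  -  23, - 23,-6/5, - 10/9,12 , 16,70/3, 33,95/2, 52,89,99]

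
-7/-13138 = 7/13138 = 0.00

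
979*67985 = 66557315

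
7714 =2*3857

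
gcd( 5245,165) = 5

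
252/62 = 126/31 = 4.06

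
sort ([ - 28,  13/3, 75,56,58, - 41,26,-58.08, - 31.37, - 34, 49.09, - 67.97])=[ - 67.97, - 58.08, - 41, - 34, - 31.37,- 28, 13/3,26,49.09,56,58,75]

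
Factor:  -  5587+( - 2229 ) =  -2^3 *977^1 = - 7816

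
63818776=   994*64204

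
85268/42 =42634/21 = 2030.19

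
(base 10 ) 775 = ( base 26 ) 13L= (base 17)2BA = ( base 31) p0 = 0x307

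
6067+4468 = 10535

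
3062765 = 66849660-63786895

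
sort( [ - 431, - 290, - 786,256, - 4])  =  [ - 786, - 431,  -  290, - 4,256] 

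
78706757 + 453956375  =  532663132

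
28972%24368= 4604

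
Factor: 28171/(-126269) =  - 197^1*883^( - 1) = -197/883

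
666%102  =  54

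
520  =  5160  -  4640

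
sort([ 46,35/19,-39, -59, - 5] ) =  [ - 59,- 39, - 5, 35/19,46 ] 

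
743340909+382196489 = 1125537398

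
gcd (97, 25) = 1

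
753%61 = 21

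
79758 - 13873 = 65885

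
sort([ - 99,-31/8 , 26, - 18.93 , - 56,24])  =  [ - 99, - 56 , - 18.93, - 31/8,  24,  26 ]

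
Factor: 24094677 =3^1*139^1* 57781^1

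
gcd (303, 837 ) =3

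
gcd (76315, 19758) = 1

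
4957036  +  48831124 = 53788160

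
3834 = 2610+1224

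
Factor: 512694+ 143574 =2^2 * 3^1*17^1 * 3217^1  =  656268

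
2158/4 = 539  +  1/2=539.50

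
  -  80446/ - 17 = 80446/17 = 4732.12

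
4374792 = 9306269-4931477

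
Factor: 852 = 2^2*3^1 * 71^1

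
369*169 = 62361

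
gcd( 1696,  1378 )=106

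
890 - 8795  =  - 7905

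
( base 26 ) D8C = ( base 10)9008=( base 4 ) 2030300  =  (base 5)242013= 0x2330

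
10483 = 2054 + 8429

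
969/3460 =969/3460 = 0.28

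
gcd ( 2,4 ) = 2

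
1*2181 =2181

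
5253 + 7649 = 12902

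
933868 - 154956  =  778912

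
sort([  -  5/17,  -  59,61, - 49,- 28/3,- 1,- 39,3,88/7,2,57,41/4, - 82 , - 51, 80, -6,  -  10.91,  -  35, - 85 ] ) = [ - 85, - 82,-59,  -  51 ,- 49, - 39,-35, - 10.91,-28/3, - 6, - 1, -5/17,2,3,41/4,88/7 , 57,61,80]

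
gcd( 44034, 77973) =3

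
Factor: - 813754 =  -2^1*601^1*677^1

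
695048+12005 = 707053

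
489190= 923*530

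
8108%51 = 50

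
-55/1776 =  -55/1776 = - 0.03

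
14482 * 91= 1317862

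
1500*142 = 213000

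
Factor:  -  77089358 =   -  2^1*379^1 * 101701^1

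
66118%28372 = 9374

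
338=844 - 506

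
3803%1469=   865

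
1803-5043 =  -3240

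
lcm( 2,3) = 6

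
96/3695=96/3695 = 0.03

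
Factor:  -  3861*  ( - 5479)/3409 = 3^3*7^( - 1 ) * 11^1*13^1*487^( - 1) * 5479^1 = 21154419/3409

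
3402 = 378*9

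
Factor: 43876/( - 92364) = -3^( - 1)*7^1*43^( - 1 )*179^( - 1)*1567^1 = - 10969/23091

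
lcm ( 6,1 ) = 6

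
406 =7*58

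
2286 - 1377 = 909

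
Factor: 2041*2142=4371822 = 2^1* 3^2*7^1*13^1*17^1*157^1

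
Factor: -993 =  - 3^1* 331^1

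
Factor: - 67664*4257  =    -  2^4 * 3^2*11^1 * 43^1*4229^1=-288045648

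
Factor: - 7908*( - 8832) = 69843456=2^9*3^2*23^1*659^1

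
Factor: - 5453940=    - 2^2* 3^1*5^1*17^1*5347^1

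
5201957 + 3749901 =8951858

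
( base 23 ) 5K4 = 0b110000100101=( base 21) 711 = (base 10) 3109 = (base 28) 3R1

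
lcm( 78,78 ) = 78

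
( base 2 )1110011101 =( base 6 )4141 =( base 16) 39d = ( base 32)st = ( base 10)925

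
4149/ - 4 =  - 4149/4 = - 1037.25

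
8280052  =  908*9119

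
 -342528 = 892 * ( - 384 ) 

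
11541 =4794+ 6747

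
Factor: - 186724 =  - 2^2*46681^1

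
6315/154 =41+1/154= 41.01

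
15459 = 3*5153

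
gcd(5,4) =1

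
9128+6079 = 15207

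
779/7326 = 779/7326 = 0.11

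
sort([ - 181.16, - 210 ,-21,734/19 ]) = [ - 210,-181.16, - 21,734/19 ] 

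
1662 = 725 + 937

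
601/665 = 601/665 = 0.90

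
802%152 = 42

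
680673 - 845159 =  - 164486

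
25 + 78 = 103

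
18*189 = 3402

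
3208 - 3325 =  - 117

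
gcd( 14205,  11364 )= 2841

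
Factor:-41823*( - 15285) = 639264555 = 3^4*5^1*1019^1*1549^1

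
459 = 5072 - 4613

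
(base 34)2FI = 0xb18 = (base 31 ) 2TJ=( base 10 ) 2840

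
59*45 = 2655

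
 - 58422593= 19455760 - 77878353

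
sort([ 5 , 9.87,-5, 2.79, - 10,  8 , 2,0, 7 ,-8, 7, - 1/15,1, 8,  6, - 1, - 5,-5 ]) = [ - 10, - 8, - 5, - 5,- 5 , - 1, - 1/15,0, 1,2, 2.79,5, 6,7, 7,8,  8,9.87]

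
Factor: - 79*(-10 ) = 2^1*5^1*79^1 = 790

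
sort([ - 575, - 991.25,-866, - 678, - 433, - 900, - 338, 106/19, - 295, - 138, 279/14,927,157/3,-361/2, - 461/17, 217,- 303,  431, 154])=[ - 991.25, - 900 , - 866, - 678,- 575, - 433, - 338, - 303, - 295,  -  361/2, - 138, - 461/17, 106/19, 279/14, 157/3,154, 217,431, 927] 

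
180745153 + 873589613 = 1054334766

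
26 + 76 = 102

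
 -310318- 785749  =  -1096067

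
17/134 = 17/134 = 0.13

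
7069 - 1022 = 6047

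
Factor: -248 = -2^3*31^1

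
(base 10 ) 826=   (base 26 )15K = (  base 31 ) qk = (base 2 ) 1100111010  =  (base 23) 1CL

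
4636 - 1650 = 2986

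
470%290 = 180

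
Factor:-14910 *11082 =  - 165232620 =- 2^2 * 3^2*5^1 * 7^1*71^1*1847^1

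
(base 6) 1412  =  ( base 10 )368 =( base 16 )170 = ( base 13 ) 224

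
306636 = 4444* 69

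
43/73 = 43/73 = 0.59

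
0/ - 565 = 0/1=   - 0.00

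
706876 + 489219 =1196095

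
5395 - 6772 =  - 1377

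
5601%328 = 25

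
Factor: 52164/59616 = 2^( - 3 )*7^1= 7/8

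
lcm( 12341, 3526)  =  24682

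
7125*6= 42750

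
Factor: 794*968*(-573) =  - 2^4*3^1*11^2*191^1*397^1 = - 440403216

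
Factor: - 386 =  - 2^1 * 193^1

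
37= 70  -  33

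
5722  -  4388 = 1334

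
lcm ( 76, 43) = 3268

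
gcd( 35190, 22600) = 10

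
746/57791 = 746/57791 = 0.01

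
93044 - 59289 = 33755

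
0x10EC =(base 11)3289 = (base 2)1000011101100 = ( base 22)8kk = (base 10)4332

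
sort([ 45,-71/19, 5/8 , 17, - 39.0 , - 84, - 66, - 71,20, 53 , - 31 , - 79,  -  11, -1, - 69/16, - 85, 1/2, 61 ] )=[ - 85,-84, - 79, - 71, - 66, - 39.0,-31, - 11, - 69/16, - 71/19, - 1, 1/2, 5/8,  17,  20,45,  53 , 61 ] 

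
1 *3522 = 3522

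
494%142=68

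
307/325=307/325 =0.94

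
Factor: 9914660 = 2^2*5^1*7^2*67^1*151^1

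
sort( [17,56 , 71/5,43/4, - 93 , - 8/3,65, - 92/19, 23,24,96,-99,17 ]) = [ - 99, -93,- 92/19,  -  8/3, 43/4, 71/5,17,17,23,24, 56,65,96] 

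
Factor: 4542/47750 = 2271/23875 = 3^1*5^( - 3)*191^( - 1)*757^1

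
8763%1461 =1458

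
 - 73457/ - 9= 8161 + 8/9 = 8161.89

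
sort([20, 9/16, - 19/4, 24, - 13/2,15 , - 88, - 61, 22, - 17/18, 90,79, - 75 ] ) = [ - 88,-75, - 61, - 13/2, - 19/4, - 17/18 , 9/16,15,  20,22, 24, 79  ,  90]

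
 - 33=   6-39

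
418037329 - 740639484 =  - 322602155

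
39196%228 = 208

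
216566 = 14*15469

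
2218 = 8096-5878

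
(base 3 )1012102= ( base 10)875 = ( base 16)36b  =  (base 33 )QH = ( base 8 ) 1553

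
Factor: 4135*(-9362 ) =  - 38711870 =-  2^1 * 5^1*31^1*151^1*827^1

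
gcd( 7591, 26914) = 1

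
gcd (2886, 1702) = 74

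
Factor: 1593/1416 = 9/8 = 2^( - 3)*3^2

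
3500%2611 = 889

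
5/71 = 5/71 =0.07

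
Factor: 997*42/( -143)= - 41874/143=-  2^1 * 3^1*7^1 * 11^( - 1)*13^( - 1 ) * 997^1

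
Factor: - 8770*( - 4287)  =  2^1*3^1*5^1*877^1*1429^1  =  37596990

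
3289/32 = 3289/32 = 102.78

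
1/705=1/705 = 0.00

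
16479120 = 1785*9232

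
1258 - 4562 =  - 3304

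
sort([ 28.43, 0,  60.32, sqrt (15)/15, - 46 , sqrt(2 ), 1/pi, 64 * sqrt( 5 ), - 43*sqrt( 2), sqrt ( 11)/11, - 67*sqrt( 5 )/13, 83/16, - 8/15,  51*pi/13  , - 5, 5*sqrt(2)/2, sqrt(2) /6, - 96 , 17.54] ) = [ - 96, - 43 * sqrt(2 ), - 46, - 67*sqrt (5) /13, - 5, -8/15, 0,sqrt( 2) /6,  sqrt ( 15 ) /15,sqrt( 11)/11, 1/pi,sqrt( 2), 5*sqrt( 2)/2, 83/16, 51 * pi/13, 17.54, 28.43,  60.32,64 * sqrt( 5)]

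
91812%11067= 3276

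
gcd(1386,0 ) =1386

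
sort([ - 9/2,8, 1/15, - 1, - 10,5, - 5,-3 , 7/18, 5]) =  [ - 10, - 5, - 9/2, - 3, - 1, 1/15,7/18, 5, 5, 8] 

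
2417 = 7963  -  5546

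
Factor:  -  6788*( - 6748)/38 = 2^3*7^1*19^( - 1)*241^1*1697^1 = 22902712/19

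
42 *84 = 3528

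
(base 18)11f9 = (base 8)14443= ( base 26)9DD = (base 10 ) 6435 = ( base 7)24522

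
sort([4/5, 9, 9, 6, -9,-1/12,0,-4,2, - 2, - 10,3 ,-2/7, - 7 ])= [  -  10, - 9, - 7,- 4,-2, - 2/7,-1/12,0,4/5,2 , 3,6,9,9] 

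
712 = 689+23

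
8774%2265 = 1979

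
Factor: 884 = 2^2*13^1  *17^1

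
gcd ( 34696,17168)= 8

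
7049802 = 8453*834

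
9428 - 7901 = 1527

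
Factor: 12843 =3^2*1427^1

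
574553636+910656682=1485210318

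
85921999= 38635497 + 47286502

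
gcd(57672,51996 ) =12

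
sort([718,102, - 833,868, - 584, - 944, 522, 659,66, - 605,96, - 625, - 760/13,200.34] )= [- 944 , -833,-625 , - 605, - 584,-760/13,66,96,102 , 200.34,522,  659, 718, 868] 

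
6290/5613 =6290/5613 =1.12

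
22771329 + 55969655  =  78740984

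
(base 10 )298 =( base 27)B1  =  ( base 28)AI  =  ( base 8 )452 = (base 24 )CA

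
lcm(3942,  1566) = 114318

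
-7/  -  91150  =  7/91150 = 0.00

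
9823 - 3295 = 6528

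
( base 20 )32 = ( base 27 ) 28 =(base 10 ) 62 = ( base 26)2a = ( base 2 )111110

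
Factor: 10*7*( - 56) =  - 2^4*5^1 * 7^2 = - 3920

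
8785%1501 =1280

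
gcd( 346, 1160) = 2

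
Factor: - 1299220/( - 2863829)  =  2^2*5^1*13^1 * 19^1*79^( - 1 )*263^1*36251^( - 1)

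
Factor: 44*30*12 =15840 = 2^5*3^2*5^1*11^1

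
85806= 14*6129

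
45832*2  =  91664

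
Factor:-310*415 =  - 2^1*5^2*31^1*83^1 = - 128650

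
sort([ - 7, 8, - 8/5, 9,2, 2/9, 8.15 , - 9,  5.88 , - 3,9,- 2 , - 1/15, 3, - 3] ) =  [ - 9, - 7, - 3, - 3, - 2, -8/5, - 1/15,2/9, 2, 3,5.88, 8, 8.15,9 , 9]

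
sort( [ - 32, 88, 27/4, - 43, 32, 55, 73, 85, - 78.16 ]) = [-78.16 , - 43,-32, 27/4, 32, 55,73, 85, 88]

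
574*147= 84378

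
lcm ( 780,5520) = 71760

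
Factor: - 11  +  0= - 11 = - 11^1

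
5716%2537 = 642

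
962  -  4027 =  - 3065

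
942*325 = 306150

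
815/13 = 815/13=62.69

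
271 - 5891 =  - 5620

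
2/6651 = 2/6651 = 0.00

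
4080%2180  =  1900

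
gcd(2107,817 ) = 43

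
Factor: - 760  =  - 2^3 * 5^1 * 19^1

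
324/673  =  324/673 = 0.48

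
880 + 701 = 1581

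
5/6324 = 5/6324 = 0.00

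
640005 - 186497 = 453508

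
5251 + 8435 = 13686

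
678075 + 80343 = 758418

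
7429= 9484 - 2055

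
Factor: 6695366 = 2^1 * 3347683^1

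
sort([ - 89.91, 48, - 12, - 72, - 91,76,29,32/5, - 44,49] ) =[ - 91,  -  89.91, - 72, -44, - 12,32/5,29,48, 49,76 ]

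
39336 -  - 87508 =126844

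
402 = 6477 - 6075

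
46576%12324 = 9604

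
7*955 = 6685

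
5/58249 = 5/58249 = 0.00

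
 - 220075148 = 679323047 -899398195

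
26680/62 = 13340/31 = 430.32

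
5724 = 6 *954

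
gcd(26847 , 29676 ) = 3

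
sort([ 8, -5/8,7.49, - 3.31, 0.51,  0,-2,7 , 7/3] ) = [ -3.31, - 2,  -  5/8,0, 0.51, 7/3,7,7.49,  8 ] 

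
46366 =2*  23183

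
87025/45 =17405/9 = 1933.89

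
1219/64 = 19 + 3/64 = 19.05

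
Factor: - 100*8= - 800  =  -2^5*5^2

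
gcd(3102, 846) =282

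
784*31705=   24856720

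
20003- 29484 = -9481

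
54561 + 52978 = 107539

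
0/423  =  0 = 0.00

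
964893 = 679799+285094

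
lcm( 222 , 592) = 1776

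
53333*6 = 319998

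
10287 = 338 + 9949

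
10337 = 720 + 9617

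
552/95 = 552/95 =5.81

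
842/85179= 842/85179 =0.01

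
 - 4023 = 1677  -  5700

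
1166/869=1 + 27/79 = 1.34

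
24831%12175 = 481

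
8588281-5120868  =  3467413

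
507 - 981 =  - 474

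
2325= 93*25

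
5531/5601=5531/5601 = 0.99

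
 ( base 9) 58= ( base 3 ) 1222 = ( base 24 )25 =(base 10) 53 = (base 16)35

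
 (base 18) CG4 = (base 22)8E0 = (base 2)1000001010100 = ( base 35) 3ef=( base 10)4180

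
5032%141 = 97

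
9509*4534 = 43113806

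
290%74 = 68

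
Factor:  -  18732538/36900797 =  - 2^1*11^1*17^1*50087^1*36900797^ ( - 1 ) 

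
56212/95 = 56212/95 = 591.71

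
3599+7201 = 10800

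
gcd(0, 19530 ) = 19530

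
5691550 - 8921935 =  - 3230385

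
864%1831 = 864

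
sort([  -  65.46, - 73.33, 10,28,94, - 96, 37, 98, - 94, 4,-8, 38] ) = [ - 96,-94, - 73.33, -65.46, -8,4 , 10, 28,37, 38,94,98]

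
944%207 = 116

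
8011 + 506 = 8517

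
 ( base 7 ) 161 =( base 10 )92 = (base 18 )52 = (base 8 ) 134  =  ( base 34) 2O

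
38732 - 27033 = 11699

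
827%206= 3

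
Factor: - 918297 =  - 3^5  *3779^1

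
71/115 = 71/115  =  0.62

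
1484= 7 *212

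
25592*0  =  0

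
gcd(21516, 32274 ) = 10758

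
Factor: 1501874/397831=2^1*7^( - 2 )*11^1*19^1 * 23^(-1)*353^( - 1)*3593^1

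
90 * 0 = 0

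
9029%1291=1283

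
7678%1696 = 894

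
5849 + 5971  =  11820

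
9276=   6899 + 2377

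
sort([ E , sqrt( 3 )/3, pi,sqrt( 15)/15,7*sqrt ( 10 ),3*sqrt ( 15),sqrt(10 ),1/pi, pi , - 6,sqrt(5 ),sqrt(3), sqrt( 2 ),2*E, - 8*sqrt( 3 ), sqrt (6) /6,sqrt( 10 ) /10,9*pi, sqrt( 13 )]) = [ - 8*sqrt(3 ),  -  6, sqrt( 15)/15, sqrt( 10)/10,1/pi,sqrt(6)/6,sqrt( 3) /3, sqrt( 2),sqrt( 3),sqrt( 5),  E,  pi,pi, sqrt (10 ),sqrt( 13 ),2 * E,3*sqrt( 15), 7*sqrt( 10),9*pi]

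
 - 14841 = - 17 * 873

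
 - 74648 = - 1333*56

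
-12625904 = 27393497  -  40019401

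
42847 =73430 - 30583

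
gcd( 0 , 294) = 294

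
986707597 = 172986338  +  813721259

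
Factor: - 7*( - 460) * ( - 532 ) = -1713040 = - 2^4*5^1*7^2 * 19^1*23^1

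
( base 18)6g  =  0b1111100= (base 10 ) 124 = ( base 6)324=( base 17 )75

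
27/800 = 27/800 =0.03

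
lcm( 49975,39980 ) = 199900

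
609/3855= 203/1285= 0.16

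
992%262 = 206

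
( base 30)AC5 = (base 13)4355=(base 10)9365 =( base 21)104k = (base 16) 2495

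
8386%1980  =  466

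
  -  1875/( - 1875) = 1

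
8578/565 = 8578/565 = 15.18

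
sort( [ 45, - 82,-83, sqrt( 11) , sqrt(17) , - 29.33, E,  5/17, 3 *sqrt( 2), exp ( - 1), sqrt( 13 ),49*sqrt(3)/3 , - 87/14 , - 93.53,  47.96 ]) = [-93.53, - 83, - 82,-29.33, - 87/14,5/17 , exp ( - 1 ), E, sqrt ( 11),sqrt( 13 ),sqrt( 17), 3*sqrt(  2 ) , 49*sqrt( 3) /3, 45 , 47.96 ]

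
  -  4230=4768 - 8998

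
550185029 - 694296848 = -144111819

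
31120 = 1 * 31120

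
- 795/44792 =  - 795/44792 =- 0.02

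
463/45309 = 463/45309 =0.01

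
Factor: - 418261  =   - 43^1*71^1*137^1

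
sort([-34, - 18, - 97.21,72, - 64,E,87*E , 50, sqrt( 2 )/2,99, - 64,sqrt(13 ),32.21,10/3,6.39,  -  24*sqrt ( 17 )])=[-24*sqrt( 17 ), - 97.21, - 64, - 64, - 34, -18,sqrt( 2 )/2, E,10/3 , sqrt( 13 ),6.39, 32.21,50  ,  72,99 , 87*E ] 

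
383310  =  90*4259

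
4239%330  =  279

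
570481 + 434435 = 1004916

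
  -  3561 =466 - 4027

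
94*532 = 50008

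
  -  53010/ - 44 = 1204 + 17/22 = 1204.77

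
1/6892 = 1/6892= 0.00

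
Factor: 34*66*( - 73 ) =-163812  =  -2^2*3^1*11^1*17^1*73^1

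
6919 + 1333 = 8252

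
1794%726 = 342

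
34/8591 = 34/8591 = 0.00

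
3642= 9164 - 5522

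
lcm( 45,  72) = 360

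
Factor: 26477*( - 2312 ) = - 2^3*11^1*17^2 * 29^1 * 83^1 = - 61214824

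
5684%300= 284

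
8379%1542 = 669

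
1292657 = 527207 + 765450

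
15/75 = 1/5  =  0.20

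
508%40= 28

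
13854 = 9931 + 3923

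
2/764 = 1/382= 0.00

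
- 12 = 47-59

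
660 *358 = 236280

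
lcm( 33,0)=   0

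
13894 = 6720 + 7174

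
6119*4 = 24476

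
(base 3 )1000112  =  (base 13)452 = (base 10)743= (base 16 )2E7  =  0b1011100111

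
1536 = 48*32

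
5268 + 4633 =9901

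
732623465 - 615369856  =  117253609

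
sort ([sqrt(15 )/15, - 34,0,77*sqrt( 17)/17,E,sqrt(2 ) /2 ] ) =[ - 34, 0,sqrt( 15 )/15, sqrt( 2 ) /2,E, 77*sqrt(17 ) /17 ] 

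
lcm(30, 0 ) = 0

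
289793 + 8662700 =8952493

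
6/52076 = 3/26038 = 0.00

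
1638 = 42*39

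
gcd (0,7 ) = 7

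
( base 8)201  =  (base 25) 54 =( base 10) 129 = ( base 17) 7A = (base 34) 3R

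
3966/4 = 991+1/2 = 991.50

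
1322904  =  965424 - -357480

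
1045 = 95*11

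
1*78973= 78973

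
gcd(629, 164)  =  1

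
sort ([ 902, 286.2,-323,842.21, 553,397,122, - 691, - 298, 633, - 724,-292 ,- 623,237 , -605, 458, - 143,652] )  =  [ - 724, - 691, - 623, - 605, - 323,-298, - 292, - 143, 122,237,286.2, 397, 458, 553,633, 652, 842.21, 902]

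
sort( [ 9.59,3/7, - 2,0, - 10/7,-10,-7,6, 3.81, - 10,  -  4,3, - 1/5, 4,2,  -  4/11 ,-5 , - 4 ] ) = [ -10, - 10,-7, - 5,-4, - 4,- 2, - 10/7,-4/11,-1/5 , 0,3/7,2,  3,3.81, 4,6, 9.59 ] 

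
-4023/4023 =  - 1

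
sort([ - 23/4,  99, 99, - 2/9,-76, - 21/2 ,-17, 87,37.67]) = [ - 76, - 17, - 21/2,-23/4, - 2/9,37.67,87,99,99] 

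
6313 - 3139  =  3174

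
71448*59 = 4215432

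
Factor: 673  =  673^1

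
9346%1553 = 28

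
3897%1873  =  151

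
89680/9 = 9964 + 4/9  =  9964.44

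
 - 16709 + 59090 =42381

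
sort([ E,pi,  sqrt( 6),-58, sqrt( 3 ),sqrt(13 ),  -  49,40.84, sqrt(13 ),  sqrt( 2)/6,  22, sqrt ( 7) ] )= [-58, - 49,sqrt(2)/6, sqrt(3)  ,  sqrt(6),sqrt(7), E, pi,sqrt( 13),sqrt(13),  22, 40.84]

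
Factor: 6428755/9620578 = 2^ ( - 1)*5^1 * 11^( - 1 )*23^(  -  1)*463^1*2777^1* 19013^( - 1)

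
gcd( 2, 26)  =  2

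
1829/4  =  1829/4=457.25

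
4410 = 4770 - 360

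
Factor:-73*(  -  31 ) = 31^1*73^1=2263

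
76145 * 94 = 7157630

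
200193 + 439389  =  639582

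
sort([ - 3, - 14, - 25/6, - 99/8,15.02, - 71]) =[ - 71, - 14,- 99/8, - 25/6,- 3,15.02]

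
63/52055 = 63/52055 = 0.00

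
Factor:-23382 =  - 2^1*3^3*433^1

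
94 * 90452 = 8502488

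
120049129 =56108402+63940727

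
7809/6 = 1301 + 1/2 = 1301.50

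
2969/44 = 67+ 21/44 = 67.48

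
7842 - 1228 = 6614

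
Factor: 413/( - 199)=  - 7^1*59^1*199^ ( - 1)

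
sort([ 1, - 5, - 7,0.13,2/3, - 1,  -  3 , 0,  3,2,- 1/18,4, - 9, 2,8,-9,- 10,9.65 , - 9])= [ - 10, - 9,  -  9, - 9, - 7, - 5, -3  , - 1,  -  1/18, 0,0.13, 2/3,1,2,2, 3,4,8,  9.65 ] 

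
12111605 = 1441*8405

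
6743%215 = 78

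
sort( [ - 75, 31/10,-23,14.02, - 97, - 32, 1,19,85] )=[ - 97, - 75, - 32, - 23,1,31/10, 14.02,19,85]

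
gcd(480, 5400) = 120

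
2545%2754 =2545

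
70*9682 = 677740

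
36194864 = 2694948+33499916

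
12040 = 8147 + 3893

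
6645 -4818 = 1827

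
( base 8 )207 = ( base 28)4N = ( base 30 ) 4f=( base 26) 55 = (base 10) 135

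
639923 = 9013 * 71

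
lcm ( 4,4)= 4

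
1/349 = 1/349 = 0.00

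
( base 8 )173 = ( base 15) 83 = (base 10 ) 123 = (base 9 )146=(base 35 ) 3i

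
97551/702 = 3613/26 = 138.96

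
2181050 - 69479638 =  - 67298588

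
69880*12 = 838560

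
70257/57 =1232 +11/19 = 1232.58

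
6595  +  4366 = 10961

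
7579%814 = 253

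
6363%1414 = 707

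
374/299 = 374/299 = 1.25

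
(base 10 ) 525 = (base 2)1000001101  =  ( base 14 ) 297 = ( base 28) IL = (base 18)1b3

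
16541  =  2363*7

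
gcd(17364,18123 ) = 3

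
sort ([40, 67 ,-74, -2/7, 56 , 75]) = [ - 74,-2/7 , 40, 56, 67,75]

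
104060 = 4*26015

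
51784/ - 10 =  - 25892/5 = - 5178.40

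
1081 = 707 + 374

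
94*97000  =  9118000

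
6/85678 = 3/42839 = 0.00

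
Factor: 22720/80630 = 2272/8063 = 2^5 *11^( - 1 )*71^1*733^(-1)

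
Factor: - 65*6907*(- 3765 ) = 3^1*5^2 *13^1* 251^1*6907^1 = 1690315575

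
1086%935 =151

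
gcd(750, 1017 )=3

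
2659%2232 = 427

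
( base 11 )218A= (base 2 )101101000001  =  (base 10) 2881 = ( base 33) 2la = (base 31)2ut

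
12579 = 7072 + 5507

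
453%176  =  101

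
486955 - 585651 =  - 98696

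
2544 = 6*424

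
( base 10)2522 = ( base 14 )CC2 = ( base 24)492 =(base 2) 100111011010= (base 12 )1562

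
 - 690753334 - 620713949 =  - 1311467283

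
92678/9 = 92678/9 = 10297.56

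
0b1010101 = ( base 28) 31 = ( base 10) 85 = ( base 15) 5A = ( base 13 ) 67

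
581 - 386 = 195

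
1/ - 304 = -1/304 = -0.00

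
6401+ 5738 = 12139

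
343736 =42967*8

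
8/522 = 4/261 = 0.02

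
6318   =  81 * 78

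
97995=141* 695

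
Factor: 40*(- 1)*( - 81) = 2^3*3^4*5^1= 3240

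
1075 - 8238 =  - 7163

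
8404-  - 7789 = 16193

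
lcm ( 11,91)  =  1001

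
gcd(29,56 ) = 1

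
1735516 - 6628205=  - 4892689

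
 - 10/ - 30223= 10/30223 = 0.00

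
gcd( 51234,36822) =6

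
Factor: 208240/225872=5^1*137^1*743^( - 1 )  =  685/743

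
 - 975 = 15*( - 65)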